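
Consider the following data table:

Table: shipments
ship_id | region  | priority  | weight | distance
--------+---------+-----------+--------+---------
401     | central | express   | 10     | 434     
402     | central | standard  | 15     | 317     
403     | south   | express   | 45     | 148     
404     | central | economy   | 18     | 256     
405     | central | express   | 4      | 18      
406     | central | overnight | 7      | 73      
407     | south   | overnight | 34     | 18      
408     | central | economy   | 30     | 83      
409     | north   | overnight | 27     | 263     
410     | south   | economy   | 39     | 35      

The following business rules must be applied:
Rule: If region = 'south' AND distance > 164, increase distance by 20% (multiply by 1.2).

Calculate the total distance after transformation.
1645

Step 1: Find records where region = 'south' AND distance > 164
Step 2: 0 records match, summing to 0
Step 3: After multiplier: 0 × 1.2 = 0.0
Step 4: Unaffected records sum: 1645
Step 5: Final sum = 0.0 + 1645 = 1645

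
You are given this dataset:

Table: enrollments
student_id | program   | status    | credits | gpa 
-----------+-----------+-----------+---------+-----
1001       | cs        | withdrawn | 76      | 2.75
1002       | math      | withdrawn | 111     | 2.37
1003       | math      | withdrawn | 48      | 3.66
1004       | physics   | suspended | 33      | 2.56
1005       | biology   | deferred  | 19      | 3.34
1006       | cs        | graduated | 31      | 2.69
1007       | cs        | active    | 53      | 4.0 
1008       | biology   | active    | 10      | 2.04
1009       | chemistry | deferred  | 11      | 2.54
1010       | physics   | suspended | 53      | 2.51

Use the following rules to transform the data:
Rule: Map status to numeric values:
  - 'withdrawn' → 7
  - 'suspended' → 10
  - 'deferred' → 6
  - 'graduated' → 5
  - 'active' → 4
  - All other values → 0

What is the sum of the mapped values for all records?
66

Step 1: Apply mapping to each record
Step 2: Count by status:
  'withdrawn': 3 records × 7 = 21
  'suspended': 2 records × 10 = 20
  'deferred': 2 records × 6 = 12
  'graduated': 1 records × 5 = 5
  'active': 2 records × 4 = 8
Step 3: Sum all mapped values = 66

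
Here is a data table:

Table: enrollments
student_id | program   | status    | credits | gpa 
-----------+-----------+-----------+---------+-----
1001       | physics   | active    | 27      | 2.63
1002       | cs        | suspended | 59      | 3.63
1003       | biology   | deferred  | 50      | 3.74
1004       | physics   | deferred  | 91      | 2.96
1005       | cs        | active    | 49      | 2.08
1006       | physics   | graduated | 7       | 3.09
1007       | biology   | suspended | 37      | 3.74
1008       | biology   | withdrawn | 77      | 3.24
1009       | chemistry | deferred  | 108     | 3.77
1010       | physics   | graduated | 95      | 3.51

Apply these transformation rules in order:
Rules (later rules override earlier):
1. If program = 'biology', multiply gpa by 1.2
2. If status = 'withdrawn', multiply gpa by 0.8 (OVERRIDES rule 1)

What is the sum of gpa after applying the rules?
33.24

Step 1: Rule 2 takes priority for records with status = 'withdrawn'
  - 1 records: 3.24 × 0.8 = 2.59
Step 2: Rule 1 applies to remaining records with program = 'biology'
  - 2 records: 7.48 × 1.2 = 8.98
Step 3: Other records unchanged: 21.67
Step 4: Final sum = 2.59 + 8.98 + 21.67 = 33.24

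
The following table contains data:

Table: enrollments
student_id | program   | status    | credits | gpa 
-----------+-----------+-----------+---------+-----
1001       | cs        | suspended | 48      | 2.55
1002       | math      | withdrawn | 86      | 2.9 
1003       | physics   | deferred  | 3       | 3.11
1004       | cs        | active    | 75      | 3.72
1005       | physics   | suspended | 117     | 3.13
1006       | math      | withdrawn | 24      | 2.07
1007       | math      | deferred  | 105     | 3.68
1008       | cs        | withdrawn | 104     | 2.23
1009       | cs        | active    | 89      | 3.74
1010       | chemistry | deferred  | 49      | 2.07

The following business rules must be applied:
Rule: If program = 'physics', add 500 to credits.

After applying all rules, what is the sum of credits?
1700

Step 1: Count records where program = 'physics': 2
Step 2: Total bonus added: 2 × 500 = 1000
Step 3: Original sum of credits: 700
Step 4: Final sum = 700 + 1000 = 1700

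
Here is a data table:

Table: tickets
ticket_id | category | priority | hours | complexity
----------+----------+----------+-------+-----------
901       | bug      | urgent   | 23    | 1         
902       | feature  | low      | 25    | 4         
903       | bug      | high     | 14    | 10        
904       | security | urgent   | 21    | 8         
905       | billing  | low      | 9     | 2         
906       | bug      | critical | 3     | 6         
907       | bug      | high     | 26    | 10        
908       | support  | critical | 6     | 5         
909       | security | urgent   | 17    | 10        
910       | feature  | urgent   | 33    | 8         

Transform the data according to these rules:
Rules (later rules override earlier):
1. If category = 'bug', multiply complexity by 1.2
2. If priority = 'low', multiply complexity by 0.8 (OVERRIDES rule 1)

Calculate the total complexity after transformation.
68.2

Step 1: Rule 2 takes priority for records with priority = 'low'
  - 2 records: 6 × 0.8 = 4.8
Step 2: Rule 1 applies to remaining records with category = 'bug'
  - 4 records: 27 × 1.2 = 32.4
Step 3: Other records unchanged: 31
Step 4: Final sum = 4.8 + 32.4 + 31 = 68.2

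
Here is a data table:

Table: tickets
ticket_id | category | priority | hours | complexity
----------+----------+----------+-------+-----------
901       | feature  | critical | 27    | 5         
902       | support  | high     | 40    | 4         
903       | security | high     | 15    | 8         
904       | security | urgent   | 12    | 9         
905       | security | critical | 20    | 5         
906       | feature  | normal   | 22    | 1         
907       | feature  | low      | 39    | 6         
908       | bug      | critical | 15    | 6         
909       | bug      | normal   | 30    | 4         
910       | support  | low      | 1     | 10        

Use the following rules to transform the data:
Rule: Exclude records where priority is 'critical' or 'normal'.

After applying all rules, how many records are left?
5

Step 1: Count records to exclude
  - 3 (critical) + 2 (normal) = 5 records
Step 2: Total records: 10
Step 3: Remaining = 10 - 5 = 5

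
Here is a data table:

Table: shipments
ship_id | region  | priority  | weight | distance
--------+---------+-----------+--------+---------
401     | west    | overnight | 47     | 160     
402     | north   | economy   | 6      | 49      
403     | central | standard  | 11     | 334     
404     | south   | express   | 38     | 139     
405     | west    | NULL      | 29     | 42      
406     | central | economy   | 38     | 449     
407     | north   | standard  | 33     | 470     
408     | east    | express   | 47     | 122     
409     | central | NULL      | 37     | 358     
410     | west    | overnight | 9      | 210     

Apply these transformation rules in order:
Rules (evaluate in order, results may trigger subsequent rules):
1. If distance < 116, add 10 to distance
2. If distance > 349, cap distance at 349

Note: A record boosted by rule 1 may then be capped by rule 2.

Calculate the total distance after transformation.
2123

Step 1: Apply rule 1 to records with distance < 116
  - 2 records get bonus of 10
  - Of these, 0 records then exceed 349 and get capped
Step 2: Apply rule 2 to records with distance > 349
  - 3 records (original) are capped
Step 3: Calculate final sum = 2123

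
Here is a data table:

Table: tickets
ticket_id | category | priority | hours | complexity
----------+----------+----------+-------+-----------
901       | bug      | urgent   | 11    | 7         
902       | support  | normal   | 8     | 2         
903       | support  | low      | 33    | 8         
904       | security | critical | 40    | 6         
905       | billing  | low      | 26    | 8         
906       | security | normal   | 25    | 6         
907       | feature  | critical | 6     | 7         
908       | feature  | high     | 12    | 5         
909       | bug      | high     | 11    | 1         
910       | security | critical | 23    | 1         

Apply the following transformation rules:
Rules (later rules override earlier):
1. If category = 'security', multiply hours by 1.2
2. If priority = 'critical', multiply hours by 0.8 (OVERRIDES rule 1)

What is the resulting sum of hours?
186.2

Step 1: Rule 2 takes priority for records with priority = 'critical'
  - 3 records: 69 × 0.8 = 55.2
Step 2: Rule 1 applies to remaining records with category = 'security'
  - 1 records: 25 × 1.2 = 30.0
Step 3: Other records unchanged: 101
Step 4: Final sum = 55.2 + 30.0 + 101 = 186.2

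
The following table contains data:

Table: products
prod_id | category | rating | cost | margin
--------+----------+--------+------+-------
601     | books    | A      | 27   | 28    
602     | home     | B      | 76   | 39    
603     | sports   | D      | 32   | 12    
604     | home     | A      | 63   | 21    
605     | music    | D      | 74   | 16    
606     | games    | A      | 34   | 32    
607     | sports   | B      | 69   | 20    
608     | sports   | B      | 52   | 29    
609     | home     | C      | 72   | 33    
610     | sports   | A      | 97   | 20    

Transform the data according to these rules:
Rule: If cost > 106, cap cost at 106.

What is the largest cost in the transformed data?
97

Step 1: Original maximum cost = 97
Step 2: Check cap of 106 against maximum
Step 3: No records exceed the cap (max 97 <= cap 106), so no capping applies
Step 4: Maximum after transformation = 97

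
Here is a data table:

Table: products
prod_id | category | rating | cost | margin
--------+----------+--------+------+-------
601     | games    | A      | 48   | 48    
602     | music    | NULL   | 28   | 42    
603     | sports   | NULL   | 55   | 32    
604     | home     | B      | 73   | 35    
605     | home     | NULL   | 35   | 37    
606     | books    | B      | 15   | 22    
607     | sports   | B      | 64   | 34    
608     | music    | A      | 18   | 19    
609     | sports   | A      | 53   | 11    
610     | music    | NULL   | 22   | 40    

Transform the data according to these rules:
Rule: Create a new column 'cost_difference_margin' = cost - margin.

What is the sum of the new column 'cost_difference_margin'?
91

Step 1: For each record, compute cost - margin
Example calculations:
  48 - 48 = 0
  28 - 42 = -14
  55 - 32 = 23
  ...
Step 2: Sum all derived values
Step 3: Total = 91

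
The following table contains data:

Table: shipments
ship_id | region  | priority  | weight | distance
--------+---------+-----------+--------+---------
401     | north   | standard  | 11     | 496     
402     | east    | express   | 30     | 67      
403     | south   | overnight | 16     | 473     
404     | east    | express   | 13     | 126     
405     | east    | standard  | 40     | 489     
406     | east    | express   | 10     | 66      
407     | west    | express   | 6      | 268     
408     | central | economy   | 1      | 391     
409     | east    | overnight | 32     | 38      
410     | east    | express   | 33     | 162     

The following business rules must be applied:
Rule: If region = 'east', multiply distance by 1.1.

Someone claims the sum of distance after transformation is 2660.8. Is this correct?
No, the correct result is 2670.8.

Step 1: Calculate the correct sum after transformation
Step 2: Apply multiplier 1.1 to records where region = 'east'
Step 3: Correct result = 2670.8
Step 4: Claimed result = 2660.8
Step 5: 2670.8 ≠ 2660.8
Conclusion: The claimed result is incorrect. The correct answer is 2670.8.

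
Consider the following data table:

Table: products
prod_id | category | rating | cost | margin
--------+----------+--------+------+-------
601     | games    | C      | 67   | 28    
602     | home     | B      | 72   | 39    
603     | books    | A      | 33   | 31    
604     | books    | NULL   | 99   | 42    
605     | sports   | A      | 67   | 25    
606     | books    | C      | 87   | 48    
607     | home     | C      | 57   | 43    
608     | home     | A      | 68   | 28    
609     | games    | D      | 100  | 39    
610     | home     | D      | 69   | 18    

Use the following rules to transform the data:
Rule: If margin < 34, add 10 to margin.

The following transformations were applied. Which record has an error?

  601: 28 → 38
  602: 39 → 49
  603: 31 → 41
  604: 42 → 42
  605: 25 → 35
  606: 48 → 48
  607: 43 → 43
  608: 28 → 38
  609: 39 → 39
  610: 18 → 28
Record 602 has an error. The correct transformed value should be 39, not 49.

Step 1: Check each record against the rule
Step 2: Record 602 has margin = 39
Step 3: Since 39 >= 34, the bonus should not have been applied
Step 4: Correct value = 39, but claimed value = 49
Conclusion: Record 602 has the error.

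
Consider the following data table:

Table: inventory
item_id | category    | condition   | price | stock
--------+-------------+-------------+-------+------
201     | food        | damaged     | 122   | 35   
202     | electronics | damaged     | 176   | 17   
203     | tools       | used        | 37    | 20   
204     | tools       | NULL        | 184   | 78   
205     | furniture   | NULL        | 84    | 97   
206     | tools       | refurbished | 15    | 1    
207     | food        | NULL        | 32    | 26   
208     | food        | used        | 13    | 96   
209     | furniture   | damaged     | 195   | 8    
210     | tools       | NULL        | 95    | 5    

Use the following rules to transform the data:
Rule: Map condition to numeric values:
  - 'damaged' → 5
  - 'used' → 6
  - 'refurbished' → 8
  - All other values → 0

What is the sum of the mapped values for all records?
35

Step 1: Apply mapping to each record
Step 2: Count by status:
  'damaged': 3 records × 5 = 15
  'used': 2 records × 6 = 12
  'refurbished': 1 records × 8 = 8
Step 3: Sum all mapped values = 35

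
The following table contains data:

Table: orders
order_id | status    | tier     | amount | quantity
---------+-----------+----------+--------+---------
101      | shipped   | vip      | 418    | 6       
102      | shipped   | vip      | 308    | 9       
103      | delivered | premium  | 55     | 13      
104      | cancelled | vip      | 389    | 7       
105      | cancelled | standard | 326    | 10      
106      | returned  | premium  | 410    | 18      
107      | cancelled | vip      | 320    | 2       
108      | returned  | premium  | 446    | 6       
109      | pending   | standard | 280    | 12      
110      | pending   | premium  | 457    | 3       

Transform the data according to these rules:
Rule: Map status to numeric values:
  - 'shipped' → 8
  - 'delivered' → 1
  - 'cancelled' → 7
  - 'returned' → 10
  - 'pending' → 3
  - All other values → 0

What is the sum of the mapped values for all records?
64

Step 1: Apply mapping to each record
Step 2: Count by status:
  'shipped': 2 records × 8 = 16
  'delivered': 1 records × 1 = 1
  'cancelled': 3 records × 7 = 21
  'returned': 2 records × 10 = 20
  'pending': 2 records × 3 = 6
Step 3: Sum all mapped values = 64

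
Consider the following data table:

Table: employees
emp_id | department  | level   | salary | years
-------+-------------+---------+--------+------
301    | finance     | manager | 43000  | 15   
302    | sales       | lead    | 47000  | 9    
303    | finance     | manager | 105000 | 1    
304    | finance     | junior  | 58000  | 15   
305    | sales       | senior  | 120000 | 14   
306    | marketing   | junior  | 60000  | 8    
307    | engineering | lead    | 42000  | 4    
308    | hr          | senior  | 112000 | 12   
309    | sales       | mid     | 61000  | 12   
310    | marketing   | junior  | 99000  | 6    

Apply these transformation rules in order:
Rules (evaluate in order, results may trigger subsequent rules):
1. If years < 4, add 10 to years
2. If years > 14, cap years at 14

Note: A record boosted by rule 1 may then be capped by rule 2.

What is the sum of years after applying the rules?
104

Step 1: Apply rule 1 to records with years < 4
  - 1 records get bonus of 10
  - Of these, 0 records then exceed 14 and get capped
Step 2: Apply rule 2 to records with years > 14
  - 2 records (original) are capped
Step 3: Calculate final sum = 104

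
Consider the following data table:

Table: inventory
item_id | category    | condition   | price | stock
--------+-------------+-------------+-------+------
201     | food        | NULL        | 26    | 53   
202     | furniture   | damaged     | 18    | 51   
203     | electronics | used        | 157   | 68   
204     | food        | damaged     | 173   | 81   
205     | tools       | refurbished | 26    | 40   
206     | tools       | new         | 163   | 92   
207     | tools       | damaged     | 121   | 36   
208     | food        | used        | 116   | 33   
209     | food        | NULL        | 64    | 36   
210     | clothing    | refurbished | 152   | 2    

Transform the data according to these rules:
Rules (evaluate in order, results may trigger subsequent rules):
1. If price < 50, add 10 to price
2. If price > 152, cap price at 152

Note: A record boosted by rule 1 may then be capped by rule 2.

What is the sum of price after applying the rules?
1009

Step 1: Apply rule 1 to records with price < 50
  - 3 records get bonus of 10
  - Of these, 0 records then exceed 152 and get capped
Step 2: Apply rule 2 to records with price > 152
  - 3 records (original) are capped
Step 3: Calculate final sum = 1009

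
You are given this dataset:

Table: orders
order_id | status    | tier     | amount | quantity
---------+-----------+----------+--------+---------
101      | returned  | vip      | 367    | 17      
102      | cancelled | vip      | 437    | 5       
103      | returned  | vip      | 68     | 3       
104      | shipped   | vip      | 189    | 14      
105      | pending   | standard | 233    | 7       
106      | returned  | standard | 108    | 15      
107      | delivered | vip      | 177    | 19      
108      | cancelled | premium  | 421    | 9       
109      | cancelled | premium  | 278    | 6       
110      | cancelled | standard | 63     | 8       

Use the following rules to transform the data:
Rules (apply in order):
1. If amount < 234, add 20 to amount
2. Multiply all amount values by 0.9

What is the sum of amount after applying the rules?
2214.9

Step 1: Apply Rule 1 - Add 20 to records with amount < 234
  - 6 records affected: 838 + (6 × 20) = 958
  - Unaffected records: 1503
  - Sum after Rule 1: 2461
Step 2: Apply Rule 2 - Multiply all by 0.9
  - 2461 × 0.9 = 2214.9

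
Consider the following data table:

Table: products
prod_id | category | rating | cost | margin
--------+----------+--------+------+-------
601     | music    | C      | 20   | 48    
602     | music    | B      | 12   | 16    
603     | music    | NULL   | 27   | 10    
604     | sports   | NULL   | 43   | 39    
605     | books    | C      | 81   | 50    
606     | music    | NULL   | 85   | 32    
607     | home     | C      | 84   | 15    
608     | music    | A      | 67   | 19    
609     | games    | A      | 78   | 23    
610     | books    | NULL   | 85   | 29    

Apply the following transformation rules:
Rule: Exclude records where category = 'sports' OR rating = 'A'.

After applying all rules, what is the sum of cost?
394

Step 1: Find records where category = 'sports' OR rating = 'A'
Step 2: 3 records match, summing to 188
Step 3: Original sum: 582
Step 4: Remaining sum = 582 - 188 = 394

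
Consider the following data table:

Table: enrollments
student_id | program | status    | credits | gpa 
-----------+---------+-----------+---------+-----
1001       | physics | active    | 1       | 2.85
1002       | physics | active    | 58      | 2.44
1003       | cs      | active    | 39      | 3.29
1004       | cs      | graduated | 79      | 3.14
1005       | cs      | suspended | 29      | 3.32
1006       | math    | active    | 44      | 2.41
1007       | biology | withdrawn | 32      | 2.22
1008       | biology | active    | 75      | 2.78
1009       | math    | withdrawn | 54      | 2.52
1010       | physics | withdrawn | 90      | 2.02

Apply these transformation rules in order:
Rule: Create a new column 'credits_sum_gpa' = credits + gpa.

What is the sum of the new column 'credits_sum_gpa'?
527.99

Step 1: For each record, compute credits + gpa
Example calculations:
  1 + 2.85 = 3.85
  58 + 2.44 = 60.44
  39 + 3.29 = 42.29
  ...
Step 2: Sum all derived values
Step 3: Total = 527.99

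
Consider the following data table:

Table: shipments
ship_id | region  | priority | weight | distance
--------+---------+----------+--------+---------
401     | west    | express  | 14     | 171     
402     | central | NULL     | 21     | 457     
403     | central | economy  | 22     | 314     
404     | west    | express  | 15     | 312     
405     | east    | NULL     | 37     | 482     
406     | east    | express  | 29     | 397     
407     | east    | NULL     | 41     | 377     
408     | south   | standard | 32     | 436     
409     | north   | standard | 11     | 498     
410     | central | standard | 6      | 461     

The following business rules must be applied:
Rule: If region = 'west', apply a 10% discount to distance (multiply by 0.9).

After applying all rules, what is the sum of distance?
3856.7

Step 1: Records with region = 'west' have total distance = 483
Step 2: Apply multiplier: 483 × 0.9 = 434.7
Step 3: Other records total: 3422
Step 4: Final sum = 434.7 + 3422 = 3856.7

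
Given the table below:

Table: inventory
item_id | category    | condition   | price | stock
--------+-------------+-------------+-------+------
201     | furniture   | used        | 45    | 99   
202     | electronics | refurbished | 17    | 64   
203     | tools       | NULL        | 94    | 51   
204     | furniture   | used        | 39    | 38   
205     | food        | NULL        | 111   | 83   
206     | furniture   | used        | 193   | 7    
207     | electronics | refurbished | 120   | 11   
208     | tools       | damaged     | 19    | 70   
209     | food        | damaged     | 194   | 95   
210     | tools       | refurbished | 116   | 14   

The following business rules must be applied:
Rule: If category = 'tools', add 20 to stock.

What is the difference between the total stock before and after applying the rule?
60

Step 1: Original sum of stock = 532
Step 2: 3 records have category = 'tools'
Step 3: Each affected record changes by 20
Step 4: Total change = 3 × 20 = 60
Step 5: New sum = 532 + 60 = 592
Step 6: Difference = |592 - 532| = 60
        (Sum increased by 60)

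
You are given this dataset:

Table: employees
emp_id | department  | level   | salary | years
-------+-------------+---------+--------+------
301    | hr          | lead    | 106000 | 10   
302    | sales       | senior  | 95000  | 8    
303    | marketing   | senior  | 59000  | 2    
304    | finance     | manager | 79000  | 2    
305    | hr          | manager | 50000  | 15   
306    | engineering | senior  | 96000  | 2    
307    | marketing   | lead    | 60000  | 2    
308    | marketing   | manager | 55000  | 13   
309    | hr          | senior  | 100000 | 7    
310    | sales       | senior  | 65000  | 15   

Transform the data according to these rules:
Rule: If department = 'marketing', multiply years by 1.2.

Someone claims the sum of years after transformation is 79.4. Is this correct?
Yes, the result is correct.

Step 1: Calculate the correct sum after transformation
Step 2: Apply multiplier 1.2 to records where department = 'marketing'
Step 3: Correct result = 79.4
Step 4: Claimed result = 79.4
Step 5: 79.4 = 79.4 ✓
Conclusion: The claimed result is correct.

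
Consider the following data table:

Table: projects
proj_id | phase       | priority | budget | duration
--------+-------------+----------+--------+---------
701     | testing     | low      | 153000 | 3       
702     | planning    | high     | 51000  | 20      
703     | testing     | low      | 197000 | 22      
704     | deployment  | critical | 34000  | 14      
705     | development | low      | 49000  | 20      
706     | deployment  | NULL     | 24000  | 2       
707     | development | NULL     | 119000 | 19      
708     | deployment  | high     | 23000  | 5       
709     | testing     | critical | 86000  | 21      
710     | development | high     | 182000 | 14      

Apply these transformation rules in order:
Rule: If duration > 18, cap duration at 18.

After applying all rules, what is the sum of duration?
128

Step 1: 5 records have duration > 18
Step 2: These records originally summed to 102
Step 3: After capping: 5 × 18 = 90
Step 4: Unaffected records sum: 38
Step 5: Final sum = 90 + 38 = 128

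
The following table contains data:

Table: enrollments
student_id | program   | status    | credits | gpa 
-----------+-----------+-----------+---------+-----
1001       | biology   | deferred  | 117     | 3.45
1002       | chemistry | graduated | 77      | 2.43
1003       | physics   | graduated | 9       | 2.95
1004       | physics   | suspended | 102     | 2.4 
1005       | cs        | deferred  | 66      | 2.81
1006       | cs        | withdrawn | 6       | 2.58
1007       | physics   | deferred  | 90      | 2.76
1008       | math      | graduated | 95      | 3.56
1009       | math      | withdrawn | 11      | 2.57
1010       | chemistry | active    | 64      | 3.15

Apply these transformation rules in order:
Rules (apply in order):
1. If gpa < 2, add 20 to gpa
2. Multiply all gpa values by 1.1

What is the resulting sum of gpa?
31.53

Step 1: Apply Rule 1 - Add 20 to records with gpa < 2
  - 0 records affected: 0 + (0 × 20) = 0
  - Unaffected records: 28.66
  - Sum after Rule 1: 28.66
Step 2: Apply Rule 2 - Multiply all by 1.1
  - 28.66 × 1.1 = 31.53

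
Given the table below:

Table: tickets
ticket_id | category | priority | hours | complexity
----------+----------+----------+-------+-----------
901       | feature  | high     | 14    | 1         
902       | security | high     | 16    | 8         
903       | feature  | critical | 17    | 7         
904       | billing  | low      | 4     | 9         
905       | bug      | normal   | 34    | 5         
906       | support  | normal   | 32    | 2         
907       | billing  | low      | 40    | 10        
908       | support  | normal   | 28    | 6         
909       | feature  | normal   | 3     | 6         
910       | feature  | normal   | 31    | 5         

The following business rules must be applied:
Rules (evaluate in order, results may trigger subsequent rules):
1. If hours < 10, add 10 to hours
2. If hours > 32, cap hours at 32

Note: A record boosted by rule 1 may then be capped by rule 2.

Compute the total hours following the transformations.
229

Step 1: Apply rule 1 to records with hours < 10
  - 2 records get bonus of 10
  - Of these, 0 records then exceed 32 and get capped
Step 2: Apply rule 2 to records with hours > 32
  - 2 records (original) are capped
Step 3: Calculate final sum = 229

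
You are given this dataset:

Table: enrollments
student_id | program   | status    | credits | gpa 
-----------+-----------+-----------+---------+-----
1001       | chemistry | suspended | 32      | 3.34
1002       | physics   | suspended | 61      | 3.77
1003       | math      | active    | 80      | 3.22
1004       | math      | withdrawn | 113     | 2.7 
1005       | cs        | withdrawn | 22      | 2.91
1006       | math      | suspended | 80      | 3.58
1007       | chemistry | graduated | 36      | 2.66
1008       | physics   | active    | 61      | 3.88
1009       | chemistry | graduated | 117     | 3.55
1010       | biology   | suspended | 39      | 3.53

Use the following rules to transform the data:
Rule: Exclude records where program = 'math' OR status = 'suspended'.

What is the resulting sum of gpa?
13.0

Step 1: Find records where program = 'math' OR status = 'suspended'
Step 2: 6 records match, summing to 20.14
Step 3: Original sum: 33.14
Step 4: Remaining sum = 33.14 - 20.14 = 13.0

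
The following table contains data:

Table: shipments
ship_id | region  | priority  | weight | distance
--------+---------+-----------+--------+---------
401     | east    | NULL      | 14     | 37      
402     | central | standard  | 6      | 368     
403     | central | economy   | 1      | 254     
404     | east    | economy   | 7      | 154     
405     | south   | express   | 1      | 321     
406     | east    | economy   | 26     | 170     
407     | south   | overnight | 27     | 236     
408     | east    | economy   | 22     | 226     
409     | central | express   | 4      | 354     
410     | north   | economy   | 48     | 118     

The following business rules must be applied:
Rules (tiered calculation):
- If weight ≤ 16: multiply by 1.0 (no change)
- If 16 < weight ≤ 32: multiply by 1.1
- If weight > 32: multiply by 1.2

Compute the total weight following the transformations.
173.1

Step 1: Tier 1 (weight ≤ 16): 6 records, sum = 33 × 1.0 = 33.0
Step 2: Tier 2 (16 < weight ≤ 32): 3 records, sum = 75 × 1.1 = 82.5
Step 3: Tier 3 (weight > 32): 1 records, sum = 48 × 1.2 = 57.6
Step 4: Final sum = 33.0 + 82.5 + 57.6 = 173.1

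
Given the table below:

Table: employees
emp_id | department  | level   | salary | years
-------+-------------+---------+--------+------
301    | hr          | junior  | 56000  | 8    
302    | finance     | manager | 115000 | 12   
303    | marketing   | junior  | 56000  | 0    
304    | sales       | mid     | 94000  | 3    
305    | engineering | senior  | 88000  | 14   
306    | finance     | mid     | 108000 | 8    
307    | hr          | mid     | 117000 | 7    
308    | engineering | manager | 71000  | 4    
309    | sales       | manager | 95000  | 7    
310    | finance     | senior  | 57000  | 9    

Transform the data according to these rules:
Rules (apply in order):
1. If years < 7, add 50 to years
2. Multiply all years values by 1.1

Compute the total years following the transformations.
244.2

Step 1: Apply Rule 1 - Add 50 to records with years < 7
  - 3 records affected: 7 + (3 × 50) = 157
  - Unaffected records: 65
  - Sum after Rule 1: 222
Step 2: Apply Rule 2 - Multiply all by 1.1
  - 222 × 1.1 = 244.2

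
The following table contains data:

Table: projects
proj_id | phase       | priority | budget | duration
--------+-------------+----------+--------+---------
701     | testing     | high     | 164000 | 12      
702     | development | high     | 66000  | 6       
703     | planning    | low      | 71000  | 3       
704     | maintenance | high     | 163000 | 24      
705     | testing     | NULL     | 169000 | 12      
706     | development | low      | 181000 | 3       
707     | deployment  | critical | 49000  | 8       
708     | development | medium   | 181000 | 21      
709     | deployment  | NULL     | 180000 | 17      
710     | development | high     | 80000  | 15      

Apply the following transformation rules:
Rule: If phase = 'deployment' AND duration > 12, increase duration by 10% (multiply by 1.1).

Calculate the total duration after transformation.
122.7

Step 1: Find records where phase = 'deployment' AND duration > 12
Step 2: 1 records match, summing to 17
Step 3: After multiplier: 17 × 1.1 = 18.7
Step 4: Unaffected records sum: 104
Step 5: Final sum = 18.7 + 104 = 122.7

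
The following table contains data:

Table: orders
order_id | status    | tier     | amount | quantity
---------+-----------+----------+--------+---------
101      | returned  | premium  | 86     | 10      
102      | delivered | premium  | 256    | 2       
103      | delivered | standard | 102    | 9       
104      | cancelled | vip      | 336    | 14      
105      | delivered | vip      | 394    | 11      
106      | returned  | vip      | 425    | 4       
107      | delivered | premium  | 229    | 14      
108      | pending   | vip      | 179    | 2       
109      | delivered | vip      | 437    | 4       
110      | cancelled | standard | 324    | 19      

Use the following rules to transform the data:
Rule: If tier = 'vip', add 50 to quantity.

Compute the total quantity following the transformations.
339

Step 1: Count records where tier = 'vip': 5
Step 2: Total bonus added: 5 × 50 = 250
Step 3: Original sum of quantity: 89
Step 4: Final sum = 89 + 250 = 339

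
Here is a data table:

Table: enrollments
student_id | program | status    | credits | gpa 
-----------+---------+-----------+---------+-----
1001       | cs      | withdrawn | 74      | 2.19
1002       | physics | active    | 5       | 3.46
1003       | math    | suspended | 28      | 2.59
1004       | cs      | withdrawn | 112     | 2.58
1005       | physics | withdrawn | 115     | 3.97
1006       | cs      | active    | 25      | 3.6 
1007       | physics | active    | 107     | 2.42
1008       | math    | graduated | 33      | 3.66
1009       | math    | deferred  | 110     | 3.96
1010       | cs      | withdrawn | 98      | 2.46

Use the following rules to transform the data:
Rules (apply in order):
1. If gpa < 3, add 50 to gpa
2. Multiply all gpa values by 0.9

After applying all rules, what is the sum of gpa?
252.8

Step 1: Apply Rule 1 - Add 50 to records with gpa < 3
  - 5 records affected: 12.24 + (5 × 50) = 262.24
  - Unaffected records: 18.65
  - Sum after Rule 1: 280.89
Step 2: Apply Rule 2 - Multiply all by 0.9
  - 280.89 × 0.9 = 252.8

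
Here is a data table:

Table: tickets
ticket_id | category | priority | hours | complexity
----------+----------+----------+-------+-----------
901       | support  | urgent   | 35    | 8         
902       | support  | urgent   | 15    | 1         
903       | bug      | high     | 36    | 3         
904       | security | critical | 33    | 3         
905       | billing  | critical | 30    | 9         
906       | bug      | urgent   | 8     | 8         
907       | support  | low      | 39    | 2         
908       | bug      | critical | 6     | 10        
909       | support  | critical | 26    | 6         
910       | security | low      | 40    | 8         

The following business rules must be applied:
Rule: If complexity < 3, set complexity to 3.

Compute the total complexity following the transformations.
61

Step 1: 2 records have complexity < 3
Step 2: These records originally summed to 3
Step 3: After setting to minimum: 2 × 3 = 6
Step 4: Unaffected records sum: 55
Step 5: Final sum = 6 + 55 = 61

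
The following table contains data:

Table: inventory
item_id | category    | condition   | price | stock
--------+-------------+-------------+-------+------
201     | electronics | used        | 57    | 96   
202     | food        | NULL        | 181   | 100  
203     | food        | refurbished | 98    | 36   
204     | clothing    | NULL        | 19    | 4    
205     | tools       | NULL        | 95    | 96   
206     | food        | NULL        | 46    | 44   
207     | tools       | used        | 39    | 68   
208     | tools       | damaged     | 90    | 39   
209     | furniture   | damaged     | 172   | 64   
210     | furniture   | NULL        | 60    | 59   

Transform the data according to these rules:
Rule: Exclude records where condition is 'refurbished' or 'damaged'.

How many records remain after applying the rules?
7

Step 1: Count records to exclude
  - 1 (refurbished) + 2 (damaged) = 3 records
Step 2: Total records: 10
Step 3: Remaining = 10 - 3 = 7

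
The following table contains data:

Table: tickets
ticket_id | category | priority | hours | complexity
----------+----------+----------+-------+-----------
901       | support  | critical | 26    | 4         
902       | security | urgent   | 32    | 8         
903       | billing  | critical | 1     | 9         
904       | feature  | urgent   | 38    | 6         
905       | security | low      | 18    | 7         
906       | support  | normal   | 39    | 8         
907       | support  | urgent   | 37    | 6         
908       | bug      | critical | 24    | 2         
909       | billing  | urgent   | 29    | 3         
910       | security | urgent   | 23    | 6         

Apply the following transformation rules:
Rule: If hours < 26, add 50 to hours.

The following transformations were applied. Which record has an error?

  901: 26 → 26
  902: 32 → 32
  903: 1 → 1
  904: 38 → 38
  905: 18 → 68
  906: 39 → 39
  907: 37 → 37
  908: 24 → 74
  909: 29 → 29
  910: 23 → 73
Record 903 has an error. The correct transformed value should be 51, not 1.

Step 1: Check each record against the rule
Step 2: Record 903 has hours = 1
Step 3: Since 1 < 26, the bonus should have been applied
Step 4: Correct value = 51, but claimed value = 1
Conclusion: Record 903 has the error.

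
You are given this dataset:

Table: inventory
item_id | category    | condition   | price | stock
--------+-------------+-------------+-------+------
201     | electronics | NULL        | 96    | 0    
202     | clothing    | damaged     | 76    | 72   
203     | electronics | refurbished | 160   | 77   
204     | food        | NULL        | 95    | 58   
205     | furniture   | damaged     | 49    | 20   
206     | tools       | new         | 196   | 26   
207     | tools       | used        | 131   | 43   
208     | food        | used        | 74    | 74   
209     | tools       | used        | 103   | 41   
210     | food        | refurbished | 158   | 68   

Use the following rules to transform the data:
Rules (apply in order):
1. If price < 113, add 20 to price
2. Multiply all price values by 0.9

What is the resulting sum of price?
1132.2

Step 1: Apply Rule 1 - Add 20 to records with price < 113
  - 6 records affected: 493 + (6 × 20) = 613
  - Unaffected records: 645
  - Sum after Rule 1: 1258
Step 2: Apply Rule 2 - Multiply all by 0.9
  - 1258 × 0.9 = 1132.2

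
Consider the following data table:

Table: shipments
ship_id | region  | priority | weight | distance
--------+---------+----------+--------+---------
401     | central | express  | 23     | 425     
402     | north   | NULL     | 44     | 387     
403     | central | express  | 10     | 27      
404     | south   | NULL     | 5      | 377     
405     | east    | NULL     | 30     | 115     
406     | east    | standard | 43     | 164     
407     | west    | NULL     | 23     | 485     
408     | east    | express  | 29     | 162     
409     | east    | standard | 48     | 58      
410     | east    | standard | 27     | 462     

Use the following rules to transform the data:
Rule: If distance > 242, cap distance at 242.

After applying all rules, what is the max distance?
242

Step 1: Original maximum distance = 485
Step 2: Apply cap at 242
Step 3: 5 records had distance > 242 and were capped
Step 4: Maximum after transformation = 242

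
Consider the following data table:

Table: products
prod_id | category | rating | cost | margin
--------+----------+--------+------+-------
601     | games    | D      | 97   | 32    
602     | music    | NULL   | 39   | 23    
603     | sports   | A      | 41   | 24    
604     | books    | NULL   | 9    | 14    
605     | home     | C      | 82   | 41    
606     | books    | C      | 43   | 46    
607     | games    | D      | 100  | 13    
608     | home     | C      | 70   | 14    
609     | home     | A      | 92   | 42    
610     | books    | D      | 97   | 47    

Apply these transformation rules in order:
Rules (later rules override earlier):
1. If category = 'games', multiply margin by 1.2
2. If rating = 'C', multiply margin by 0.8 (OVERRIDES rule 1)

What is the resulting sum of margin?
284.8

Step 1: Rule 2 takes priority for records with rating = 'C'
  - 3 records: 101 × 0.8 = 80.8
Step 2: Rule 1 applies to remaining records with category = 'games'
  - 2 records: 45 × 1.2 = 54.0
Step 3: Other records unchanged: 150
Step 4: Final sum = 80.8 + 54.0 + 150 = 284.8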